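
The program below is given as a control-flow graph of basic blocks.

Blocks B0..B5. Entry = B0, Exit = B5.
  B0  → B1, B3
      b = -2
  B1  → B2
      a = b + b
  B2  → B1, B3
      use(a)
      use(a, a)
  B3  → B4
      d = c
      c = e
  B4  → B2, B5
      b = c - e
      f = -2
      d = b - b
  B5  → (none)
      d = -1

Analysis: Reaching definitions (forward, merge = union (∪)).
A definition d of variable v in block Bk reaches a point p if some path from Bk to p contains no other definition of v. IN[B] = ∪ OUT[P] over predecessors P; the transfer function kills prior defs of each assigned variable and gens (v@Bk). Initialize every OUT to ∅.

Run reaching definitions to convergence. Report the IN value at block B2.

Answer: {a@B1, b@B0, b@B4, c@B3, d@B4, f@B4}

Derivation:
Per-block solution:
  B0:   IN={}   OUT={b@B0}
  B1:   IN={a@B1, b@B0, b@B4, c@B3, d@B4, f@B4}   OUT={a@B1, b@B0, b@B4, c@B3, d@B4, f@B4}
  B2:   IN={a@B1, b@B0, b@B4, c@B3, d@B4, f@B4}   OUT={a@B1, b@B0, b@B4, c@B3, d@B4, f@B4}
  B3:   IN={a@B1, b@B0, b@B4, c@B3, d@B4, f@B4}   OUT={a@B1, b@B0, b@B4, c@B3, d@B3, f@B4}
  B4:   IN={a@B1, b@B0, b@B4, c@B3, d@B3, f@B4}   OUT={a@B1, b@B4, c@B3, d@B4, f@B4}
  B5:   IN={a@B1, b@B4, c@B3, d@B4, f@B4}   OUT={a@B1, b@B4, c@B3, d@B5, f@B4}

Merge at B2: IN[B2] = OUT[B1] ⊔ OUT[B4] = {a@B1, b@B0, b@B4, c@B3, d@B4, f@B4}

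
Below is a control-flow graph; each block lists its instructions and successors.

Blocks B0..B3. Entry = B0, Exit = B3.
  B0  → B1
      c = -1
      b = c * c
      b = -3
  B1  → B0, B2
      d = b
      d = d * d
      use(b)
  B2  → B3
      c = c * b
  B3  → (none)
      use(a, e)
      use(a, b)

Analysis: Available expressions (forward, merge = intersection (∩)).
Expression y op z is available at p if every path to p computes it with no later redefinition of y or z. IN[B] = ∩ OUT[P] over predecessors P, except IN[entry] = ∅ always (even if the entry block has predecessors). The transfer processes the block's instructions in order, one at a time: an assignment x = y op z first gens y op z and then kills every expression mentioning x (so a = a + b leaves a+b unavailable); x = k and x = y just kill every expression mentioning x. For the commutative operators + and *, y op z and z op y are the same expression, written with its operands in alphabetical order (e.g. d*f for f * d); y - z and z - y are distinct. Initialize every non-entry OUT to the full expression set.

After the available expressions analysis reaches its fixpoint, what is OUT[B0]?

Fixpoint table:
  B0: | IN={} | OUT={c*c}
  B1: | IN={c*c} | OUT={c*c}
  B2: | IN={c*c} | OUT={}
  B3: | IN={} | OUT={}

Merge at B0 (entry node, so the boundary value {} is joined with the incoming edge(s)): IN[B0] = {} ∩ OUT[B1] = {}
Applying B0's transfer function to that IN value gives OUT[B0] (row B0 above).

Answer: {c*c}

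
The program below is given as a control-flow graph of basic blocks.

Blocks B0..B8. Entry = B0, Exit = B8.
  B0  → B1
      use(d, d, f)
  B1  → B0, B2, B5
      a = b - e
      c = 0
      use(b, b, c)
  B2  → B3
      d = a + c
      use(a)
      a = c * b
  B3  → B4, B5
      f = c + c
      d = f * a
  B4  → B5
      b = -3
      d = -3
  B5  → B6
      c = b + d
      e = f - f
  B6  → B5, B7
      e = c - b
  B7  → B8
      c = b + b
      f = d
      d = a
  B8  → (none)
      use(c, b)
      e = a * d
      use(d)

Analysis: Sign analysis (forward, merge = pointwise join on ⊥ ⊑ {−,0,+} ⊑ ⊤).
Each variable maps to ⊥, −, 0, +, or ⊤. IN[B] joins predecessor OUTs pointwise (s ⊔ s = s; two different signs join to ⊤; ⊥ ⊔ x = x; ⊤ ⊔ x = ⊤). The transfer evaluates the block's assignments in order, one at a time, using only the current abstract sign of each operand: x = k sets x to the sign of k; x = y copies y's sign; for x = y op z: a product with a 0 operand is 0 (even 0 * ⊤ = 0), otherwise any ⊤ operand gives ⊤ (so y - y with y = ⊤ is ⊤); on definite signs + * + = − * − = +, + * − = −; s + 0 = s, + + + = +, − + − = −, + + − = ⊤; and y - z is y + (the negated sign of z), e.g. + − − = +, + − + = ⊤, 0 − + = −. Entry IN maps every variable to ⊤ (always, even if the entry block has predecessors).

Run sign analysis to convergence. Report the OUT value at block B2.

Answer: {a: 0, b: ⊤, c: 0, d: ⊤, e: ⊤, f: ⊤}

Derivation:
Fixpoint table:
  B0: | IN=(all ⊤) | OUT=(all ⊤)
  B1: | IN=(all ⊤) | OUT={c:0; rest ⊤}
  B2: | IN={c:0; rest ⊤} | OUT={a:0, c:0; rest ⊤}
  B3: | IN={a:0, c:0; rest ⊤} | OUT={a:0, c:0, d:0, f:0; rest ⊤}
  B4: | IN={a:0, c:0, d:0, f:0; rest ⊤} | OUT={a:0, b:-, c:0, d:-, f:0; rest ⊤}
  B5: | IN=(all ⊤) | OUT=(all ⊤)
  B6: | IN=(all ⊤) | OUT=(all ⊤)
  B7: | IN=(all ⊤) | OUT=(all ⊤)
  B8: | IN=(all ⊤) | OUT=(all ⊤)

Merge at B2: IN[B2] = OUT[B1] = {a: ⊤, b: ⊤, c: 0, d: ⊤, e: ⊤, f: ⊤}
Applying B2's transfer function to that IN value gives OUT[B2] (row B2 above).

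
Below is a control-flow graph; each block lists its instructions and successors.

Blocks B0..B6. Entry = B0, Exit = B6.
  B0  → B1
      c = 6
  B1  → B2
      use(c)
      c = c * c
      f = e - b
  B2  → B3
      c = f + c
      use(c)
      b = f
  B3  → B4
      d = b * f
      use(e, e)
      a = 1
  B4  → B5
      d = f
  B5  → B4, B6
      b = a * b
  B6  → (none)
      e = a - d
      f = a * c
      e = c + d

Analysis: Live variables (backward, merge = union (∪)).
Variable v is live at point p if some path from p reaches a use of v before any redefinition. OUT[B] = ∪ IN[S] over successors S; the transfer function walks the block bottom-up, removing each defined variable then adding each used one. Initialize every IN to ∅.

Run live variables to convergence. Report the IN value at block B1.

Per-block solution:
  B0:  IN={b, e}  OUT={b, c, e}
  B1:  IN={b, c, e}  OUT={c, e, f}
  B2:  IN={c, e, f}  OUT={b, c, e, f}
  B3:  IN={b, c, e, f}  OUT={a, b, c, f}
  B4:  IN={a, b, c, f}  OUT={a, b, c, d, f}
  B5:  IN={a, b, c, d, f}  OUT={a, b, c, d, f}
  B6:  IN={a, c, d}  OUT={}

Merge at B1: OUT[B1] = IN[B2] = {c, e, f}
Applying B1's transfer function to that OUT value gives IN[B1] (row B1 above).

Answer: {b, c, e}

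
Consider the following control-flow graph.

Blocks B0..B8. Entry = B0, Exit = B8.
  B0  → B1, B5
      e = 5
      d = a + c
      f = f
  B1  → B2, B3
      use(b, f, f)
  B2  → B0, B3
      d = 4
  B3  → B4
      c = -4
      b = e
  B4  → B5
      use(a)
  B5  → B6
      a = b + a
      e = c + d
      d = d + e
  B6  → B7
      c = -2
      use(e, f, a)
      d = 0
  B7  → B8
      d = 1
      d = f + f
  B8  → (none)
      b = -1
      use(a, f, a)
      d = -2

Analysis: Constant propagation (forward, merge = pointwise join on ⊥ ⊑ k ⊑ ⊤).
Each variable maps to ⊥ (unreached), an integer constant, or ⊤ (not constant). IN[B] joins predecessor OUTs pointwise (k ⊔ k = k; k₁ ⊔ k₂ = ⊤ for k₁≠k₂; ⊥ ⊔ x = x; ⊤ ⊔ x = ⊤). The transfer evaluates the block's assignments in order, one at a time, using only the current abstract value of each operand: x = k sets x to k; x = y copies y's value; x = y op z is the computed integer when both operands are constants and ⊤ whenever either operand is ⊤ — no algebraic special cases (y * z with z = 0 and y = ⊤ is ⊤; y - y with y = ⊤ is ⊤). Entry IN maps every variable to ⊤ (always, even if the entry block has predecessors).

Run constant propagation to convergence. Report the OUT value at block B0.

Per-block solution:
  B0: | IN=(all ⊤) | OUT={e:5; rest ⊤}
  B1: | IN={e:5; rest ⊤} | OUT={e:5; rest ⊤}
  B2: | IN={e:5; rest ⊤} | OUT={d:4, e:5; rest ⊤}
  B3: | IN={e:5; rest ⊤} | OUT={b:5, c:-4, e:5; rest ⊤}
  B4: | IN={b:5, c:-4, e:5; rest ⊤} | OUT={b:5, c:-4, e:5; rest ⊤}
  B5: | IN={e:5; rest ⊤} | OUT=(all ⊤)
  B6: | IN=(all ⊤) | OUT={c:-2, d:0; rest ⊤}
  B7: | IN={c:-2, d:0; rest ⊤} | OUT={c:-2; rest ⊤}
  B8: | IN={c:-2; rest ⊤} | OUT={b:-1, c:-2, d:-2; rest ⊤}

Merge at B0 (entry node, so the boundary value (all ⊤) is joined with the incoming edge(s)): IN[B0] = (all ⊤) ⊔ OUT[B2] = {a: ⊤, b: ⊤, c: ⊤, d: ⊤, e: ⊤, f: ⊤}
Applying B0's transfer function to that IN value gives OUT[B0] (row B0 above).

Answer: {a: ⊤, b: ⊤, c: ⊤, d: ⊤, e: 5, f: ⊤}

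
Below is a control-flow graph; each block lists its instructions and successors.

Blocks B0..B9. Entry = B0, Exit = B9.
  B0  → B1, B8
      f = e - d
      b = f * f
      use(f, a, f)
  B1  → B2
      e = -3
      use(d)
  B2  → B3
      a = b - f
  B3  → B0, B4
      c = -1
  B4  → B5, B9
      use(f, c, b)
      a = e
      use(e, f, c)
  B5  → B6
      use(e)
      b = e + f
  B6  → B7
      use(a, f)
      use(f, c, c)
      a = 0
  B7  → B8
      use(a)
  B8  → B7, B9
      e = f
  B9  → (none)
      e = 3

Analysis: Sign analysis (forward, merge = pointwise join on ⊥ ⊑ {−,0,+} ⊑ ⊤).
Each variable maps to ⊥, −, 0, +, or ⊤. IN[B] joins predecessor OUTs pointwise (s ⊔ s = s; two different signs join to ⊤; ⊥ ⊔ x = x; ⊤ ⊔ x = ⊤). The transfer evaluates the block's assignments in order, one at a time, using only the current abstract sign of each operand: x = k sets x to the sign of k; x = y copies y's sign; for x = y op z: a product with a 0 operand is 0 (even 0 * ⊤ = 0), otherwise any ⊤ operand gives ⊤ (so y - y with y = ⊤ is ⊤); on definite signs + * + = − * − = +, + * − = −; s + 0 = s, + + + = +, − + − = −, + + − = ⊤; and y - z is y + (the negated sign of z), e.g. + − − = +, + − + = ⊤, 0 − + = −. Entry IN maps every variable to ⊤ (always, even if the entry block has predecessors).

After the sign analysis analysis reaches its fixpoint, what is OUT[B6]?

Converged values:
  B0:   IN=(all ⊤)   OUT=(all ⊤)
  B1:   IN=(all ⊤)   OUT={e:-; rest ⊤}
  B2:   IN={e:-; rest ⊤}   OUT={e:-; rest ⊤}
  B3:   IN={e:-; rest ⊤}   OUT={c:-, e:-; rest ⊤}
  B4:   IN={c:-, e:-; rest ⊤}   OUT={a:-, c:-, e:-; rest ⊤}
  B5:   IN={a:-, c:-, e:-; rest ⊤}   OUT={a:-, c:-, e:-; rest ⊤}
  B6:   IN={a:-, c:-, e:-; rest ⊤}   OUT={a:0, c:-, e:-; rest ⊤}
  B7:   IN=(all ⊤)   OUT=(all ⊤)
  B8:   IN=(all ⊤)   OUT=(all ⊤)
  B9:   IN=(all ⊤)   OUT={e:+; rest ⊤}

Merge at B6: IN[B6] = OUT[B5] = {a: -, b: ⊤, c: -, d: ⊤, e: -, f: ⊤}
Applying B6's transfer function to that IN value gives OUT[B6] (row B6 above).

Answer: {a: 0, b: ⊤, c: -, d: ⊤, e: -, f: ⊤}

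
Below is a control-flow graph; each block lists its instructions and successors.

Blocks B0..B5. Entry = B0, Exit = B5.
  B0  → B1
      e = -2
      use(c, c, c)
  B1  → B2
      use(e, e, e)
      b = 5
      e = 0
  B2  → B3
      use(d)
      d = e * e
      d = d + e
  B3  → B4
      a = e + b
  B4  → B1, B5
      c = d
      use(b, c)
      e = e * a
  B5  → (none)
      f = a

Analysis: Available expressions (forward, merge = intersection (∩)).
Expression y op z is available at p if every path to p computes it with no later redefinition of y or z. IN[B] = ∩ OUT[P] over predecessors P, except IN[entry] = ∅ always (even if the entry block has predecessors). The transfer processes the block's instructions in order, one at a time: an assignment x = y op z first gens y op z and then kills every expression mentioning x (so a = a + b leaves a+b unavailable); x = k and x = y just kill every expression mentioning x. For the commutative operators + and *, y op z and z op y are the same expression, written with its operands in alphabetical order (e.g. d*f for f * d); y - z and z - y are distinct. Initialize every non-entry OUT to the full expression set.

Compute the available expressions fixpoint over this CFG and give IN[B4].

Answer: {b+e, e*e}

Trace:
Fixpoint table:
  B0: | IN={} | OUT={}
  B1: | IN={} | OUT={}
  B2: | IN={} | OUT={e*e}
  B3: | IN={e*e} | OUT={b+e, e*e}
  B4: | IN={b+e, e*e} | OUT={}
  B5: | IN={} | OUT={}

Merge at B4: IN[B4] = OUT[B3] = {b+e, e*e}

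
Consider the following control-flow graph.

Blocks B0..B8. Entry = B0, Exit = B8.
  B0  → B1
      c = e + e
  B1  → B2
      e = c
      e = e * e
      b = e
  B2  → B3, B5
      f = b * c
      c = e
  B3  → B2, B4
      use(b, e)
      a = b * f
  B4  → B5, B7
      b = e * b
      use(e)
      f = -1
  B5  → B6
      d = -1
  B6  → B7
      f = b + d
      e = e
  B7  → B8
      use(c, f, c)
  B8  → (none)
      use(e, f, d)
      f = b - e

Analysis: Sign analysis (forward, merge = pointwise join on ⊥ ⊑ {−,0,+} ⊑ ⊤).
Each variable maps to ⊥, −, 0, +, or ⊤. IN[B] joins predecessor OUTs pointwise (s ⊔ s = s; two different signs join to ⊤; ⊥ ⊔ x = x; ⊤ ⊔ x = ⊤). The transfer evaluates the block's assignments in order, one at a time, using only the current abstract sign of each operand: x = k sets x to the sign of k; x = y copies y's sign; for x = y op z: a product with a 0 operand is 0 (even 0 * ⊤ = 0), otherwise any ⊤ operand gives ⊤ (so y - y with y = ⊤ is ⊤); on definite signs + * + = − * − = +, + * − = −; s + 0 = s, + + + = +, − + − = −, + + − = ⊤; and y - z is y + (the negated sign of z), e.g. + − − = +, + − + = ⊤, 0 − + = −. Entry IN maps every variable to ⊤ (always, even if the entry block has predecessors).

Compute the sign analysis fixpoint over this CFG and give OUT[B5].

Converged values:
  B0:  IN=(all ⊤)  OUT=(all ⊤)
  B1:  IN=(all ⊤)  OUT=(all ⊤)
  B2:  IN=(all ⊤)  OUT=(all ⊤)
  B3:  IN=(all ⊤)  OUT=(all ⊤)
  B4:  IN=(all ⊤)  OUT={f:-; rest ⊤}
  B5:  IN=(all ⊤)  OUT={d:-; rest ⊤}
  B6:  IN={d:-; rest ⊤}  OUT={d:-; rest ⊤}
  B7:  IN=(all ⊤)  OUT=(all ⊤)
  B8:  IN=(all ⊤)  OUT=(all ⊤)

Merge at B5: IN[B5] = OUT[B2] ⊔ OUT[B4] = {a: ⊤, b: ⊤, c: ⊤, d: ⊤, e: ⊤, f: ⊤}
Applying B5's transfer function to that IN value gives OUT[B5] (row B5 above).

Answer: {a: ⊤, b: ⊤, c: ⊤, d: -, e: ⊤, f: ⊤}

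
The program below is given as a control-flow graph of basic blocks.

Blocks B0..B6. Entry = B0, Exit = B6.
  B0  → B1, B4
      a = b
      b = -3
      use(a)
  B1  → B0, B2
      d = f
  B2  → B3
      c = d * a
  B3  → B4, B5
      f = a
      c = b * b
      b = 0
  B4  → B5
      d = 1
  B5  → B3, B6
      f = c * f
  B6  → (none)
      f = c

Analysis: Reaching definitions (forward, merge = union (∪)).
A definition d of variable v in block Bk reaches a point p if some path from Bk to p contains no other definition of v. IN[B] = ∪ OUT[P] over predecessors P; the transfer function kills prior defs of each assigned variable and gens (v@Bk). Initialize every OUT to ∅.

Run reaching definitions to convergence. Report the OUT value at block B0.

Fixpoint table:
  B0: | IN={a@B0, b@B0, d@B1} | OUT={a@B0, b@B0, d@B1}
  B1: | IN={a@B0, b@B0, d@B1} | OUT={a@B0, b@B0, d@B1}
  B2: | IN={a@B0, b@B0, d@B1} | OUT={a@B0, b@B0, c@B2, d@B1}
  B3: | IN={a@B0, b@B0, b@B3, c@B2, c@B3, d@B1, d@B4, f@B5} | OUT={a@B0, b@B3, c@B3, d@B1, d@B4, f@B3}
  B4: | IN={a@B0, b@B0, b@B3, c@B3, d@B1, d@B4, f@B3} | OUT={a@B0, b@B0, b@B3, c@B3, d@B4, f@B3}
  B5: | IN={a@B0, b@B0, b@B3, c@B3, d@B1, d@B4, f@B3} | OUT={a@B0, b@B0, b@B3, c@B3, d@B1, d@B4, f@B5}
  B6: | IN={a@B0, b@B0, b@B3, c@B3, d@B1, d@B4, f@B5} | OUT={a@B0, b@B0, b@B3, c@B3, d@B1, d@B4, f@B6}

Merge at B0 (entry node, so the boundary value {} is joined with the incoming edge(s)): IN[B0] = {} ⊔ OUT[B1] = {a@B0, b@B0, d@B1}
Applying B0's transfer function to that IN value gives OUT[B0] (row B0 above).

Answer: {a@B0, b@B0, d@B1}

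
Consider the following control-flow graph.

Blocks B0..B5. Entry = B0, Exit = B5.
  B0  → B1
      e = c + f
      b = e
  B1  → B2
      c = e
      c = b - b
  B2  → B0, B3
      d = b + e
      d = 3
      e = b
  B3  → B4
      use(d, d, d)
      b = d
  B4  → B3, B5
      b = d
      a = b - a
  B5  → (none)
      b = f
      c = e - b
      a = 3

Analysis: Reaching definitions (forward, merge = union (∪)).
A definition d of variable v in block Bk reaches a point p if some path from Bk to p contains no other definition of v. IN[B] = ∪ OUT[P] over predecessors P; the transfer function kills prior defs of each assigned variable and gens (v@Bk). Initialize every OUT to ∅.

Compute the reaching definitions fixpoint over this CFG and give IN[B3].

Answer: {a@B4, b@B0, b@B4, c@B1, d@B2, e@B2}

Derivation:
Fixpoint table:
  B0: | IN={b@B0, c@B1, d@B2, e@B2} | OUT={b@B0, c@B1, d@B2, e@B0}
  B1: | IN={b@B0, c@B1, d@B2, e@B0} | OUT={b@B0, c@B1, d@B2, e@B0}
  B2: | IN={b@B0, c@B1, d@B2, e@B0} | OUT={b@B0, c@B1, d@B2, e@B2}
  B3: | IN={a@B4, b@B0, b@B4, c@B1, d@B2, e@B2} | OUT={a@B4, b@B3, c@B1, d@B2, e@B2}
  B4: | IN={a@B4, b@B3, c@B1, d@B2, e@B2} | OUT={a@B4, b@B4, c@B1, d@B2, e@B2}
  B5: | IN={a@B4, b@B4, c@B1, d@B2, e@B2} | OUT={a@B5, b@B5, c@B5, d@B2, e@B2}

Merge at B3: IN[B3] = OUT[B2] ⊔ OUT[B4] = {a@B4, b@B0, b@B4, c@B1, d@B2, e@B2}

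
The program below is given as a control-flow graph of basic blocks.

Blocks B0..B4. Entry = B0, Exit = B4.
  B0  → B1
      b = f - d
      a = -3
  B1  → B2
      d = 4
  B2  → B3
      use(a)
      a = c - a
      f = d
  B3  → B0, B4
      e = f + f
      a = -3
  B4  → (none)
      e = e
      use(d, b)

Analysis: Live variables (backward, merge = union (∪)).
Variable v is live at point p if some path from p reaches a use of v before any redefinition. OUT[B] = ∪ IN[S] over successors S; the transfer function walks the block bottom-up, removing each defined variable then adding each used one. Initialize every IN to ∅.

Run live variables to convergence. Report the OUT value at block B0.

Answer: {a, b, c}

Derivation:
Fixpoint table:
  B0: | IN={c, d, f} | OUT={a, b, c}
  B1: | IN={a, b, c} | OUT={a, b, c, d}
  B2: | IN={a, b, c, d} | OUT={b, c, d, f}
  B3: | IN={b, c, d, f} | OUT={b, c, d, e, f}
  B4: | IN={b, d, e} | OUT={}

Merge at B0: OUT[B0] = IN[B1] = {a, b, c}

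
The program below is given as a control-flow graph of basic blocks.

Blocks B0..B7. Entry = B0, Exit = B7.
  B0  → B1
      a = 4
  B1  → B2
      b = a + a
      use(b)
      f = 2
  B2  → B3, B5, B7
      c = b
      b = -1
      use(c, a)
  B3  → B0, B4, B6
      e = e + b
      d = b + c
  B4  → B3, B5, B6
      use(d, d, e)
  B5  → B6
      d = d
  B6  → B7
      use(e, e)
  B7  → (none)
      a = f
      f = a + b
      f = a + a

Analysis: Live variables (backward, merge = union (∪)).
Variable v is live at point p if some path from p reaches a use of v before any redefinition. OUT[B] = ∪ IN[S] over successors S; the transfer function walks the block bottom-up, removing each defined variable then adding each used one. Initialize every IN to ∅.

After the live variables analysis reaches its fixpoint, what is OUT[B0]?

Fixpoint table:
  B0: | IN={d, e} | OUT={a, d, e}
  B1: | IN={a, d, e} | OUT={a, b, d, e, f}
  B2: | IN={a, b, d, e, f} | OUT={b, c, d, e, f}
  B3: | IN={b, c, e, f} | OUT={b, c, d, e, f}
  B4: | IN={b, c, d, e, f} | OUT={b, c, d, e, f}
  B5: | IN={b, d, e, f} | OUT={b, e, f}
  B6: | IN={b, e, f} | OUT={b, f}
  B7: | IN={b, f} | OUT={}

Merge at B0: OUT[B0] = IN[B1] = {a, d, e}

Answer: {a, d, e}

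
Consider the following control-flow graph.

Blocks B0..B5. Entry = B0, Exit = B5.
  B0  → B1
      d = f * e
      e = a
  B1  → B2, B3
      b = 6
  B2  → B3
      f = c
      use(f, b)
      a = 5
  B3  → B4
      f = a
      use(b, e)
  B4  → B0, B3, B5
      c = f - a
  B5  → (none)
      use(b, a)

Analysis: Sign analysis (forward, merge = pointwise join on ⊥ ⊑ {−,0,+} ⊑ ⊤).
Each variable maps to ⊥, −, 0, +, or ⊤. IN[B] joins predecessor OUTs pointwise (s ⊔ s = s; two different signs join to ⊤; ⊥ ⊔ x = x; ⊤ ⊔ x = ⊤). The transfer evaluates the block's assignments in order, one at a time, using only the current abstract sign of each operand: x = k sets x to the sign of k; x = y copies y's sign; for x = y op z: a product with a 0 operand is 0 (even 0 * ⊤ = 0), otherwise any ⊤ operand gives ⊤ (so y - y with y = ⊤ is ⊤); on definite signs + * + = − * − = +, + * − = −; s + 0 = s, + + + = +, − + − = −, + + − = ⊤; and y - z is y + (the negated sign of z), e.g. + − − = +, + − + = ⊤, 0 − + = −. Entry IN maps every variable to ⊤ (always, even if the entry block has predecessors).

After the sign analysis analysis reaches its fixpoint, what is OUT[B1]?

Answer: {a: ⊤, b: +, c: ⊤, d: ⊤, e: ⊤, f: ⊤}

Working:
Converged values:
  B0: | IN=(all ⊤) | OUT=(all ⊤)
  B1: | IN=(all ⊤) | OUT={b:+; rest ⊤}
  B2: | IN={b:+; rest ⊤} | OUT={a:+, b:+; rest ⊤}
  B3: | IN={b:+; rest ⊤} | OUT={b:+; rest ⊤}
  B4: | IN={b:+; rest ⊤} | OUT={b:+; rest ⊤}
  B5: | IN={b:+; rest ⊤} | OUT={b:+; rest ⊤}

Merge at B1: IN[B1] = OUT[B0] = {a: ⊤, b: ⊤, c: ⊤, d: ⊤, e: ⊤, f: ⊤}
Applying B1's transfer function to that IN value gives OUT[B1] (row B1 above).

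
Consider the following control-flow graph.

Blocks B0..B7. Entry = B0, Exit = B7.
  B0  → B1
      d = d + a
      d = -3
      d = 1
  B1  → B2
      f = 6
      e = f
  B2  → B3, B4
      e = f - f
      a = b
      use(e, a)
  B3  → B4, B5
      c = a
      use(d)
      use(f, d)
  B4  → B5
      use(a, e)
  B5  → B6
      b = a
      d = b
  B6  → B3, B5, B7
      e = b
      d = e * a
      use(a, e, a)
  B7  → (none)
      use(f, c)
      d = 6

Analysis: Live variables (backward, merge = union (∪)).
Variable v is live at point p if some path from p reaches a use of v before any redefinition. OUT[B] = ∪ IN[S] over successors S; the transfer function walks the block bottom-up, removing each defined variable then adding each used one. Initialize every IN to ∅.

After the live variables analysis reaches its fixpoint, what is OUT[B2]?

Per-block solution:
  B0: | IN={a, b, c, d} | OUT={b, c, d}
  B1: | IN={b, c, d} | OUT={b, c, d, f}
  B2: | IN={b, c, d, f} | OUT={a, c, d, e, f}
  B3: | IN={a, d, e, f} | OUT={a, c, e, f}
  B4: | IN={a, c, e, f} | OUT={a, c, f}
  B5: | IN={a, c, f} | OUT={a, b, c, f}
  B6: | IN={a, b, c, f} | OUT={a, c, d, e, f}
  B7: | IN={c, f} | OUT={}

Merge at B2: OUT[B2] = IN[B3] ⊔ IN[B4] = {a, c, d, e, f}

Answer: {a, c, d, e, f}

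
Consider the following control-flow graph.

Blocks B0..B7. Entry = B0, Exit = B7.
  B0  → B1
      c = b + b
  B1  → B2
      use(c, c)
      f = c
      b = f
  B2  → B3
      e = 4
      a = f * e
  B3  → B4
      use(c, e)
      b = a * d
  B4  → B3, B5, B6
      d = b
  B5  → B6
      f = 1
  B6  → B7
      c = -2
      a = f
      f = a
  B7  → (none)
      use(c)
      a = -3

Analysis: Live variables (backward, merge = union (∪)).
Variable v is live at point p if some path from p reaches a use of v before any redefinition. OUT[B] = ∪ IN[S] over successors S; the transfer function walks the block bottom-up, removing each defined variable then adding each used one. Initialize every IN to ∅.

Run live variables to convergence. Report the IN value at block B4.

Fixpoint table:
  B0:   IN={b, d}   OUT={c, d}
  B1:   IN={c, d}   OUT={c, d, f}
  B2:   IN={c, d, f}   OUT={a, c, d, e, f}
  B3:   IN={a, c, d, e, f}   OUT={a, b, c, e, f}
  B4:   IN={a, b, c, e, f}   OUT={a, c, d, e, f}
  B5:   IN={}   OUT={f}
  B6:   IN={f}   OUT={c}
  B7:   IN={c}   OUT={}

Merge at B4: OUT[B4] = IN[B3] ⊔ IN[B5] ⊔ IN[B6] = {a, c, d, e, f}
Applying B4's transfer function to that OUT value gives IN[B4] (row B4 above).

Answer: {a, b, c, e, f}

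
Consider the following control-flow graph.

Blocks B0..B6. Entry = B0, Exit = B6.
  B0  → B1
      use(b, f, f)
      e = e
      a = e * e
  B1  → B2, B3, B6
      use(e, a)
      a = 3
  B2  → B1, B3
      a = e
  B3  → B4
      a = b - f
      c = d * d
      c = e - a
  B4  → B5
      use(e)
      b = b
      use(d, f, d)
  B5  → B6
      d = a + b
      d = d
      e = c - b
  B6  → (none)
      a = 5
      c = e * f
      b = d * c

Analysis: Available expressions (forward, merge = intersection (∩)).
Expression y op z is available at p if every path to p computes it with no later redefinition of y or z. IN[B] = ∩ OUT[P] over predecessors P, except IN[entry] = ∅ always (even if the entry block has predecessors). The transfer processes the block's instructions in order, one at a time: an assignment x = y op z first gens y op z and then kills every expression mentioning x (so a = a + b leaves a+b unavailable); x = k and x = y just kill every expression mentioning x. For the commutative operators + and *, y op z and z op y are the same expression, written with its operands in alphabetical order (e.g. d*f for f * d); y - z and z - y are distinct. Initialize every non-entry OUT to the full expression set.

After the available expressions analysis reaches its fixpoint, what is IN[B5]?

Answer: {d*d, e*e, e-a}

Derivation:
Converged values:
  B0:   IN={}   OUT={e*e}
  B1:   IN={e*e}   OUT={e*e}
  B2:   IN={e*e}   OUT={e*e}
  B3:   IN={e*e}   OUT={b-f, d*d, e*e, e-a}
  B4:   IN={b-f, d*d, e*e, e-a}   OUT={d*d, e*e, e-a}
  B5:   IN={d*d, e*e, e-a}   OUT={a+b, c-b}
  B6:   IN={}   OUT={c*d, e*f}

Merge at B5: IN[B5] = OUT[B4] = {d*d, e*e, e-a}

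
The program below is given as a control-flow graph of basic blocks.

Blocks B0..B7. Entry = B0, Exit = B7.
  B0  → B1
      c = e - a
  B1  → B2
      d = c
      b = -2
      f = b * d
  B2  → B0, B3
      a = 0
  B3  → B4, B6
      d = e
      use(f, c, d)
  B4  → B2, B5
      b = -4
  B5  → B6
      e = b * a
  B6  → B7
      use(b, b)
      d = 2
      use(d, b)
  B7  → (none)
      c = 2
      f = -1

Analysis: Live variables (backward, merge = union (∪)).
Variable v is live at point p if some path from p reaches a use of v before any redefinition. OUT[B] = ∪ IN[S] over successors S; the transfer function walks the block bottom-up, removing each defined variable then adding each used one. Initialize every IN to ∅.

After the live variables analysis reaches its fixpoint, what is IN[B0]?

Answer: {a, e}

Working:
Per-block solution:
  B0:   IN={a, e}   OUT={c, e}
  B1:   IN={c, e}   OUT={b, c, e, f}
  B2:   IN={b, c, e, f}   OUT={a, b, c, e, f}
  B3:   IN={a, b, c, e, f}   OUT={a, b, c, e, f}
  B4:   IN={a, c, e, f}   OUT={a, b, c, e, f}
  B5:   IN={a, b}   OUT={b}
  B6:   IN={b}   OUT={}
  B7:   IN={}   OUT={}

Merge at B0: OUT[B0] = IN[B1] = {c, e}
Applying B0's transfer function to that OUT value gives IN[B0] (row B0 above).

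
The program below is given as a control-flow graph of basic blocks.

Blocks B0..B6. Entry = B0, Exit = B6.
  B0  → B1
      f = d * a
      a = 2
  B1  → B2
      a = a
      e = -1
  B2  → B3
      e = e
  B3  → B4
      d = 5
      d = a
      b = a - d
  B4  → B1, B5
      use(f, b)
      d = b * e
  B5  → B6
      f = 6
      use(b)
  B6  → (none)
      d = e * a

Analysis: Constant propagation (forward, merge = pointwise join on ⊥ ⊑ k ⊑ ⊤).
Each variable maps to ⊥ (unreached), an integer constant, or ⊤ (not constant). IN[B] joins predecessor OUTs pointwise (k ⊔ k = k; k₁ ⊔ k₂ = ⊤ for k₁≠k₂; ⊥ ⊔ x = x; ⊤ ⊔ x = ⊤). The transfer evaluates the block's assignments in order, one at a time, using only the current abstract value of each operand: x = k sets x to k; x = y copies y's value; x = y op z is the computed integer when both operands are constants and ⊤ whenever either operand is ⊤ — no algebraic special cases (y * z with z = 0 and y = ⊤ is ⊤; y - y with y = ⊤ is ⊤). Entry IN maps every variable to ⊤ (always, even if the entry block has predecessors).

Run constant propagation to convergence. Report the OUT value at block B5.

Per-block solution:
  B0: | IN=(all ⊤) | OUT={a:2; rest ⊤}
  B1: | IN={a:2; rest ⊤} | OUT={a:2, e:-1; rest ⊤}
  B2: | IN={a:2, e:-1; rest ⊤} | OUT={a:2, e:-1; rest ⊤}
  B3: | IN={a:2, e:-1; rest ⊤} | OUT={a:2, b:0, d:2, e:-1; rest ⊤}
  B4: | IN={a:2, b:0, d:2, e:-1; rest ⊤} | OUT={a:2, b:0, d:0, e:-1; rest ⊤}
  B5: | IN={a:2, b:0, d:0, e:-1; rest ⊤} | OUT={a:2, b:0, d:0, e:-1, f:6; rest ⊤}
  B6: | IN={a:2, b:0, d:0, e:-1, f:6; rest ⊤} | OUT={a:2, b:0, d:-2, e:-1, f:6; rest ⊤}

Merge at B5: IN[B5] = OUT[B4] = {a: 2, b: 0, c: ⊤, d: 0, e: -1, f: ⊤}
Applying B5's transfer function to that IN value gives OUT[B5] (row B5 above).

Answer: {a: 2, b: 0, c: ⊤, d: 0, e: -1, f: 6}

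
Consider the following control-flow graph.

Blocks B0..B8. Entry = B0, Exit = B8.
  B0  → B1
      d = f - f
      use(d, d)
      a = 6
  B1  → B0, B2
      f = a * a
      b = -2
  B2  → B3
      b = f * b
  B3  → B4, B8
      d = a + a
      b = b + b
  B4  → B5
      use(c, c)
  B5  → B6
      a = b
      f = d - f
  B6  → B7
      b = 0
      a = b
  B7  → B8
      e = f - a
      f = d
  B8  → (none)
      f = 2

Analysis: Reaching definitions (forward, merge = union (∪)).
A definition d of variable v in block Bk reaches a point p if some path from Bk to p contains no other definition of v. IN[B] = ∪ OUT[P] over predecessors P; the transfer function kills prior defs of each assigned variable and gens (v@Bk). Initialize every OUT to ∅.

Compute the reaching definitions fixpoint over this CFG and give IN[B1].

Fixpoint table:
  B0: | IN={a@B0, b@B1, d@B0, f@B1} | OUT={a@B0, b@B1, d@B0, f@B1}
  B1: | IN={a@B0, b@B1, d@B0, f@B1} | OUT={a@B0, b@B1, d@B0, f@B1}
  B2: | IN={a@B0, b@B1, d@B0, f@B1} | OUT={a@B0, b@B2, d@B0, f@B1}
  B3: | IN={a@B0, b@B2, d@B0, f@B1} | OUT={a@B0, b@B3, d@B3, f@B1}
  B4: | IN={a@B0, b@B3, d@B3, f@B1} | OUT={a@B0, b@B3, d@B3, f@B1}
  B5: | IN={a@B0, b@B3, d@B3, f@B1} | OUT={a@B5, b@B3, d@B3, f@B5}
  B6: | IN={a@B5, b@B3, d@B3, f@B5} | OUT={a@B6, b@B6, d@B3, f@B5}
  B7: | IN={a@B6, b@B6, d@B3, f@B5} | OUT={a@B6, b@B6, d@B3, e@B7, f@B7}
  B8: | IN={a@B0, a@B6, b@B3, b@B6, d@B3, e@B7, f@B1, f@B7} | OUT={a@B0, a@B6, b@B3, b@B6, d@B3, e@B7, f@B8}

Merge at B1: IN[B1] = OUT[B0] = {a@B0, b@B1, d@B0, f@B1}

Answer: {a@B0, b@B1, d@B0, f@B1}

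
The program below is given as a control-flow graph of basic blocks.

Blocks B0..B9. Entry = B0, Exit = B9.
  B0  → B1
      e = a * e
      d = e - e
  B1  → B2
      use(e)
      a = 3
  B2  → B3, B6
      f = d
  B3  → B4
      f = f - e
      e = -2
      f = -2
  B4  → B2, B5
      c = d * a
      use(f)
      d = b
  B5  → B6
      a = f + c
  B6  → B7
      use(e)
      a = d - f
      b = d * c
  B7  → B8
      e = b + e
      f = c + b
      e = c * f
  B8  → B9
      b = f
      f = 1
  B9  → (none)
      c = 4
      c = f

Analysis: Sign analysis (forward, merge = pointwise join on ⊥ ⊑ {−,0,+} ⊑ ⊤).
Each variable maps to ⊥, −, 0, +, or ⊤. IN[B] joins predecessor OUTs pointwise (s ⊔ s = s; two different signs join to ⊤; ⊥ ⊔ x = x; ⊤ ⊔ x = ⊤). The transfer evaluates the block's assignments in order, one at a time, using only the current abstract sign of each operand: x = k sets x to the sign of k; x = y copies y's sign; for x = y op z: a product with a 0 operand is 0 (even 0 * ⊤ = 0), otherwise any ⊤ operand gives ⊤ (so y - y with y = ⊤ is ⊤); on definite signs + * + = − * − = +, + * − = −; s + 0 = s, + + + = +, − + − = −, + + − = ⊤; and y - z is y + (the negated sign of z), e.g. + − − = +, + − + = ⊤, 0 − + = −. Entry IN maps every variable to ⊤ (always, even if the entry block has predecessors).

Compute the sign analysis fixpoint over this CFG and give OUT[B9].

Per-block solution:
  B0:  IN=(all ⊤)  OUT=(all ⊤)
  B1:  IN=(all ⊤)  OUT={a:+; rest ⊤}
  B2:  IN={a:+; rest ⊤}  OUT={a:+; rest ⊤}
  B3:  IN={a:+; rest ⊤}  OUT={a:+, e:-, f:-; rest ⊤}
  B4:  IN={a:+, e:-, f:-; rest ⊤}  OUT={a:+, e:-, f:-; rest ⊤}
  B5:  IN={a:+, e:-, f:-; rest ⊤}  OUT={e:-, f:-; rest ⊤}
  B6:  IN=(all ⊤)  OUT=(all ⊤)
  B7:  IN=(all ⊤)  OUT=(all ⊤)
  B8:  IN=(all ⊤)  OUT={f:+; rest ⊤}
  B9:  IN={f:+; rest ⊤}  OUT={c:+, f:+; rest ⊤}

Merge at B9: IN[B9] = OUT[B8] = {a: ⊤, b: ⊤, c: ⊤, d: ⊤, e: ⊤, f: +}
Applying B9's transfer function to that IN value gives OUT[B9] (row B9 above).

Answer: {a: ⊤, b: ⊤, c: +, d: ⊤, e: ⊤, f: +}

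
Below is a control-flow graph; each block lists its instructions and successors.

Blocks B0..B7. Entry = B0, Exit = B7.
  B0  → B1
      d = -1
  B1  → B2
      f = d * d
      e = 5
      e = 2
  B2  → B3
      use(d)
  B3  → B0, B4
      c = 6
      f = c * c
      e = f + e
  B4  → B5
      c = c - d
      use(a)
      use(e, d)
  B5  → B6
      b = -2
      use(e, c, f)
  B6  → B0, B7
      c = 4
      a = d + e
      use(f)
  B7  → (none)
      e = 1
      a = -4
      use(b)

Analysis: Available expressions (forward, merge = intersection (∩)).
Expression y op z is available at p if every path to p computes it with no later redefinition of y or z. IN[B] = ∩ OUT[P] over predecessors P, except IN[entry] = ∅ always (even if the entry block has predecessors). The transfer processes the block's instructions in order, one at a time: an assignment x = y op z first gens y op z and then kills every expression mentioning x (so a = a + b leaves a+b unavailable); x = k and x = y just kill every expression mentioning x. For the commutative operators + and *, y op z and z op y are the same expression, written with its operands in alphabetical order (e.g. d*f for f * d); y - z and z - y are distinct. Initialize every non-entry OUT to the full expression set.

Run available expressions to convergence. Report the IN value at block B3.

Answer: {d*d}

Derivation:
Converged values:
  B0:  IN={}  OUT={}
  B1:  IN={}  OUT={d*d}
  B2:  IN={d*d}  OUT={d*d}
  B3:  IN={d*d}  OUT={c*c, d*d}
  B4:  IN={c*c, d*d}  OUT={d*d}
  B5:  IN={d*d}  OUT={d*d}
  B6:  IN={d*d}  OUT={d*d, d+e}
  B7:  IN={d*d, d+e}  OUT={d*d}

Merge at B3: IN[B3] = OUT[B2] = {d*d}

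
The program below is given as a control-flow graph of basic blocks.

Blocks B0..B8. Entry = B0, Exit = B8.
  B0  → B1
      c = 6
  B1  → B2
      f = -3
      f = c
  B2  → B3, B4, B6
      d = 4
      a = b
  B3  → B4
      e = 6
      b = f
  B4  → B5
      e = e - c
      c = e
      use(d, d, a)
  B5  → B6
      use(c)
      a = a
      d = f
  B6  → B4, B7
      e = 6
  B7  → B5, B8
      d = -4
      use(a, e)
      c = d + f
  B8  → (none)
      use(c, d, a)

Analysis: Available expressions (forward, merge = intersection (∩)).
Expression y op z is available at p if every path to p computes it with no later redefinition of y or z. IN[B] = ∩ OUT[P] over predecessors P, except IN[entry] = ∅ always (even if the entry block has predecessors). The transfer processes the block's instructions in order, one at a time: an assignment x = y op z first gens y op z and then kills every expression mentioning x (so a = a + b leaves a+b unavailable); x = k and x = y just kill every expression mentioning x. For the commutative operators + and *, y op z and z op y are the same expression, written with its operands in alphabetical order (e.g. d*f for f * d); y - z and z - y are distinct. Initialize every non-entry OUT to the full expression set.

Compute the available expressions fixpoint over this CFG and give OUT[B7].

Answer: {d+f}

Derivation:
Per-block solution:
  B0:   IN={}   OUT={}
  B1:   IN={}   OUT={}
  B2:   IN={}   OUT={}
  B3:   IN={}   OUT={}
  B4:   IN={}   OUT={}
  B5:   IN={}   OUT={}
  B6:   IN={}   OUT={}
  B7:   IN={}   OUT={d+f}
  B8:   IN={d+f}   OUT={d+f}

Merge at B7: IN[B7] = OUT[B6] = {}
Applying B7's transfer function to that IN value gives OUT[B7] (row B7 above).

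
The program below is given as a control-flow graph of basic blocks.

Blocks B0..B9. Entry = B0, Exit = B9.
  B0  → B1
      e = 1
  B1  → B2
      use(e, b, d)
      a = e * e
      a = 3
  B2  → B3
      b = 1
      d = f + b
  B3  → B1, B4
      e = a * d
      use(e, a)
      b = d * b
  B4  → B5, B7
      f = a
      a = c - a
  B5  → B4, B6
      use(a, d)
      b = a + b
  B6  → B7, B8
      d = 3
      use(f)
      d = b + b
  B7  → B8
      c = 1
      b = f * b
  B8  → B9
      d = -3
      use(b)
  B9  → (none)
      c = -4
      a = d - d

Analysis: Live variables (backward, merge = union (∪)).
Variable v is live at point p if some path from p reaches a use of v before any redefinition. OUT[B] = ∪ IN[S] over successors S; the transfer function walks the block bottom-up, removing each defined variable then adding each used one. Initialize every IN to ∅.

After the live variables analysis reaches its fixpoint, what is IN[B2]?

Answer: {a, c, f}

Trace:
Converged values:
  B0: | IN={b, c, d, f} | OUT={b, c, d, e, f}
  B1: | IN={b, c, d, e, f} | OUT={a, c, f}
  B2: | IN={a, c, f} | OUT={a, b, c, d, f}
  B3: | IN={a, b, c, d, f} | OUT={a, b, c, d, e, f}
  B4: | IN={a, b, c, d} | OUT={a, b, c, d, f}
  B5: | IN={a, b, c, d, f} | OUT={a, b, c, d, f}
  B6: | IN={b, f} | OUT={b, f}
  B7: | IN={b, f} | OUT={b}
  B8: | IN={b} | OUT={d}
  B9: | IN={d} | OUT={}

Merge at B2: OUT[B2] = IN[B3] = {a, b, c, d, f}
Applying B2's transfer function to that OUT value gives IN[B2] (row B2 above).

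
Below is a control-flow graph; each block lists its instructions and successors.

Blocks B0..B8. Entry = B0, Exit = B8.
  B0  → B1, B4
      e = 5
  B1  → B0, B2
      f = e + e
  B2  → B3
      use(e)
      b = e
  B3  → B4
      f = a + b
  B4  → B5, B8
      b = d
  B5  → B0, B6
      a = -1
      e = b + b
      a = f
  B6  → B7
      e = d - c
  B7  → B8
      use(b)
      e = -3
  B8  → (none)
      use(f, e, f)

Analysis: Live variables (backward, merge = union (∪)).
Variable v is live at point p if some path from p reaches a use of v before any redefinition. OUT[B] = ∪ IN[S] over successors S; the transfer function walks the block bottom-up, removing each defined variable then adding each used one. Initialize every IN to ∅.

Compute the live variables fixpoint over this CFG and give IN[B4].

Per-block solution:
  B0:   IN={a, c, d, f}   OUT={a, c, d, e, f}
  B1:   IN={a, c, d, e}   OUT={a, c, d, e, f}
  B2:   IN={a, c, d, e}   OUT={a, b, c, d, e}
  B3:   IN={a, b, c, d, e}   OUT={c, d, e, f}
  B4:   IN={c, d, e, f}   OUT={b, c, d, e, f}
  B5:   IN={b, c, d, f}   OUT={a, b, c, d, f}
  B6:   IN={b, c, d, f}   OUT={b, f}
  B7:   IN={b, f}   OUT={e, f}
  B8:   IN={e, f}   OUT={}

Merge at B4: OUT[B4] = IN[B5] ⊔ IN[B8] = {b, c, d, e, f}
Applying B4's transfer function to that OUT value gives IN[B4] (row B4 above).

Answer: {c, d, e, f}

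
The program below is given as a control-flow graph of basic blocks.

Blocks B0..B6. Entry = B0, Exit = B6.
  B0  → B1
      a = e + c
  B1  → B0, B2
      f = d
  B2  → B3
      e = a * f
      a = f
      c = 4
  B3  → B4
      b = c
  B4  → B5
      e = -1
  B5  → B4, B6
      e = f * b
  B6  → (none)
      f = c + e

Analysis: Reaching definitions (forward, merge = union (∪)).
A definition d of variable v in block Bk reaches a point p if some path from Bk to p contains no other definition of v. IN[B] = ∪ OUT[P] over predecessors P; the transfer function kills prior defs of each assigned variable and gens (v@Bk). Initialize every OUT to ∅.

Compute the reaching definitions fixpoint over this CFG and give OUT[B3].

Answer: {a@B2, b@B3, c@B2, e@B2, f@B1}

Working:
Fixpoint table:
  B0: | IN={a@B0, f@B1} | OUT={a@B0, f@B1}
  B1: | IN={a@B0, f@B1} | OUT={a@B0, f@B1}
  B2: | IN={a@B0, f@B1} | OUT={a@B2, c@B2, e@B2, f@B1}
  B3: | IN={a@B2, c@B2, e@B2, f@B1} | OUT={a@B2, b@B3, c@B2, e@B2, f@B1}
  B4: | IN={a@B2, b@B3, c@B2, e@B2, e@B5, f@B1} | OUT={a@B2, b@B3, c@B2, e@B4, f@B1}
  B5: | IN={a@B2, b@B3, c@B2, e@B4, f@B1} | OUT={a@B2, b@B3, c@B2, e@B5, f@B1}
  B6: | IN={a@B2, b@B3, c@B2, e@B5, f@B1} | OUT={a@B2, b@B3, c@B2, e@B5, f@B6}

Merge at B3: IN[B3] = OUT[B2] = {a@B2, c@B2, e@B2, f@B1}
Applying B3's transfer function to that IN value gives OUT[B3] (row B3 above).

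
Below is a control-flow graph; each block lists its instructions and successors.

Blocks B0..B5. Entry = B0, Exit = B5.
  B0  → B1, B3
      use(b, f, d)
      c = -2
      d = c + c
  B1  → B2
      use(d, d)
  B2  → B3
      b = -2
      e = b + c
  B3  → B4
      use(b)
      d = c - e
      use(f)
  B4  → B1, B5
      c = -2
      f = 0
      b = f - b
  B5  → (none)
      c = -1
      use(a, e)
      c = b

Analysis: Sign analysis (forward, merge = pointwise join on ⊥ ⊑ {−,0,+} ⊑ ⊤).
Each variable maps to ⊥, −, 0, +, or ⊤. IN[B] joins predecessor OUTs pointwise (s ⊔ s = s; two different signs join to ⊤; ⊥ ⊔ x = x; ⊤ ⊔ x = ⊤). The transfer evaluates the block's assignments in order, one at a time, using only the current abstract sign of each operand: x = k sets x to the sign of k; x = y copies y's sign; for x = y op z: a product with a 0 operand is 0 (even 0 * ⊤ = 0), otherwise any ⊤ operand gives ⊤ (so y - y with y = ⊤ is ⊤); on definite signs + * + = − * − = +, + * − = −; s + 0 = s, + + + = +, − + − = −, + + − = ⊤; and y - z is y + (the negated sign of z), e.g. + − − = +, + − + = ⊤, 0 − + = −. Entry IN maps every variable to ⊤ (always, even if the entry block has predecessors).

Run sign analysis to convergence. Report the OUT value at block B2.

Per-block solution:
  B0: | IN=(all ⊤) | OUT={c:-, d:-; rest ⊤}
  B1: | IN={c:-; rest ⊤} | OUT={c:-; rest ⊤}
  B2: | IN={c:-; rest ⊤} | OUT={b:-, c:-, e:-; rest ⊤}
  B3: | IN={c:-; rest ⊤} | OUT={c:-; rest ⊤}
  B4: | IN={c:-; rest ⊤} | OUT={c:-, f:0; rest ⊤}
  B5: | IN={c:-, f:0; rest ⊤} | OUT={f:0; rest ⊤}

Merge at B2: IN[B2] = OUT[B1] = {a: ⊤, b: ⊤, c: -, d: ⊤, e: ⊤, f: ⊤}
Applying B2's transfer function to that IN value gives OUT[B2] (row B2 above).

Answer: {a: ⊤, b: -, c: -, d: ⊤, e: -, f: ⊤}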